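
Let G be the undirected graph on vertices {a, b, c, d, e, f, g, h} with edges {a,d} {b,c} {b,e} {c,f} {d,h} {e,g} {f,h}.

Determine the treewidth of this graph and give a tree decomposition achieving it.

The largest bag has 2 vertices, giving width 1; this decomposition certifies tw(G) ≤ 1. Since G has at least one edge (e.g. g–e), it is not an edgeless graph, so tw(G) ≥ 1. Hence tw(G) = 1 exactly.

Treewidth 1.
One such decomposition:
Bags: B1 = {e, g}  B2 = {b, e}  B3 = {b, c}  B4 = {c, f}  B5 = {f, h}  B6 = {d, h}  B7 = {a, d}
Tree: B1–B2, B2–B3, B3–B4, B4–B5, B5–B6, B6–B7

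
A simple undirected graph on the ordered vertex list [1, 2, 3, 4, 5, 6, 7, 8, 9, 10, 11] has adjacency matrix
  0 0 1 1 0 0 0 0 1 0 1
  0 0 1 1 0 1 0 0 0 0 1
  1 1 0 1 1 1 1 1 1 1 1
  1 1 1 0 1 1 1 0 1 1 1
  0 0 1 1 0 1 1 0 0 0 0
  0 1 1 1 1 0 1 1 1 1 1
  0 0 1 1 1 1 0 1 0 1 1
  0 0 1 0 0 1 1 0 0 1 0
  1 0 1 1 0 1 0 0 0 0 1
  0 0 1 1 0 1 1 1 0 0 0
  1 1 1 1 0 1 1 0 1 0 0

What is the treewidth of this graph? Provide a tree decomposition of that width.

Each bag holds 5 vertices, so the decomposition has width 4, which upper-bounds the treewidth. Conversely, {3, 6, 7, 8, 10} is a clique of size 5, and the vertices of any clique must share a bag in every tree decomposition; so some bag has ≥ 5 vertices and tw(G) ≥ 4. Therefore the treewidth is 4.

Treewidth 4.
One such decomposition:
Bags: B1 = {3, 4, 6, 7, 10}  B2 = {3, 6, 7, 8, 10}  B3 = {3, 4, 6, 7, 11}  B4 = {3, 4, 5, 6, 7}  B5 = {2, 3, 4, 6, 11}  B6 = {3, 4, 6, 9, 11}  B7 = {1, 3, 4, 9, 11}
Tree: B1–B2, B1–B3, B3–B4, B3–B5, B3–B6, B6–B7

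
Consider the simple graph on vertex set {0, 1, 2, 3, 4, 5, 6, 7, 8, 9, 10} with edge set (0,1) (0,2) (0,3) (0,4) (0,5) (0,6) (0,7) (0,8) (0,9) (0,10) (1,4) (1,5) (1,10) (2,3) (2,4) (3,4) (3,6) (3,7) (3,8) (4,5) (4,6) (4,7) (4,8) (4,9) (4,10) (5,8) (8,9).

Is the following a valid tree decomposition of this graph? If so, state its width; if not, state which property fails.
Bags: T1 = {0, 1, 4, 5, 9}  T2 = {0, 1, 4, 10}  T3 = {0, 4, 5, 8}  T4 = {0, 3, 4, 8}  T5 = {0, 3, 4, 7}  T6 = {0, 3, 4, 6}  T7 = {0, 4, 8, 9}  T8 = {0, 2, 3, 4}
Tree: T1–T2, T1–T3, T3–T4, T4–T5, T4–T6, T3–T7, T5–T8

No — bags containing vertex 9 are not connected in the tree.

A tree decomposition must satisfy three properties: every vertex lies in some bag; for every edge, both endpoints lie together in some bag; and for every vertex, the bags containing it form a connected subtree. Here bags containing vertex 9 are not connected in the tree, so the decomposition is invalid.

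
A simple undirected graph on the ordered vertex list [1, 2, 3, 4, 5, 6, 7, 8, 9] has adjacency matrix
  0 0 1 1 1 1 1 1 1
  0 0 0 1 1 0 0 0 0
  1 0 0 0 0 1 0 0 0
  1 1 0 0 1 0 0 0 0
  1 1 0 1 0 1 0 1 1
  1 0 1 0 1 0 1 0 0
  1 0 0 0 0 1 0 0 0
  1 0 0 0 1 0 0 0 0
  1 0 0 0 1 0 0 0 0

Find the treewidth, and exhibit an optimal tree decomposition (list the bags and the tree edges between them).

Treewidth 2.
One optimal decomposition is:
Bags: B1 = {1, 5, 6}  B2 = {1, 5, 9}  B3 = {1, 5, 8}  B4 = {1, 6, 7}  B5 = {1, 4, 5}  B6 = {1, 3, 6}  B7 = {2, 4, 5}
Tree: B1–B2, B2–B3, B1–B4, B1–B5, B1–B6, B5–B7

The largest bag has 3 vertices, giving width 2; this decomposition certifies tw(G) ≤ 2. On the other hand G contains the 3-clique {1, 3, 6}. A clique must lie in a single bag of any decomposition, so no decomposition can have width below 2. The upper and lower bounds meet at 2, so that is the treewidth.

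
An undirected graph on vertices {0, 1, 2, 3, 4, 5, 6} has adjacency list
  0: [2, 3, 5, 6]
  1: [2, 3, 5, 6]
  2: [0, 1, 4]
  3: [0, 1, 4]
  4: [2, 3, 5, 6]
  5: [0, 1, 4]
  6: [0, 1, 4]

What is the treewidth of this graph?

3

A width-3 tree decomposition is:
Bags: B1 = {0, 1, 2, 4}  B2 = {0, 1, 4, 6}  B3 = {0, 1, 4, 5}  B4 = {0, 1, 3, 4}
Tree: B1–B2, B2–B3, B3–B4
Each bag holds 4 vertices, so the decomposition has width 3, which upper-bounds the treewidth. For the lower bound: the 4 vertex sets {1,2}, {0,6}, {4}, {5} are disjoint, each induces a connected subgraph, and every pair is joined by at least one edge of G. Contracting each set to a single vertex therefore yields K_{4} as a minor, and since treewidth is minor-monotone, tw(G) ≥ tw(K_{4}) = 3. Therefore the treewidth is 3.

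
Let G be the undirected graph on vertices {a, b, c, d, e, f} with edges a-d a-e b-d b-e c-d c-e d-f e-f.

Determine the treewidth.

A width-2 tree decomposition is:
Bags: B1 = {a, d, e}  B2 = {c, d, e}  B3 = {d, e, f}  B4 = {b, d, e}
Tree: B1–B2, B2–B3, B3–B4
The largest bag has 3 vertices, giving width 2; this decomposition certifies tw(G) ≤ 2. For the lower bound, G contains the cycle a–e–c–d–a, so G is not a forest; only forests have treewidth ≤ 1, hence tw(G) ≥ 2. The upper and lower bounds meet at 2, so that is the treewidth.

2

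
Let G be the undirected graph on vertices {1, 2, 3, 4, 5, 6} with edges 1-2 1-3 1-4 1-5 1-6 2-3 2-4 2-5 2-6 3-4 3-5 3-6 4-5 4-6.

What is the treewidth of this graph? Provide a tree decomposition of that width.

Each bag holds 5 vertices, so the decomposition has width 4, which upper-bounds the treewidth. For the lower bound, the 5 vertices {1, 2, 3, 4, 5} are pairwise adjacent, and any tree decomposition puts a clique entirely inside one bag — forcing width ≥ 4. Therefore the treewidth is 4.

Treewidth 4.
One optimal decomposition is:
Bags: B1 = {1, 2, 3, 4, 5}  B2 = {1, 2, 3, 4, 6}
Tree: B1–B2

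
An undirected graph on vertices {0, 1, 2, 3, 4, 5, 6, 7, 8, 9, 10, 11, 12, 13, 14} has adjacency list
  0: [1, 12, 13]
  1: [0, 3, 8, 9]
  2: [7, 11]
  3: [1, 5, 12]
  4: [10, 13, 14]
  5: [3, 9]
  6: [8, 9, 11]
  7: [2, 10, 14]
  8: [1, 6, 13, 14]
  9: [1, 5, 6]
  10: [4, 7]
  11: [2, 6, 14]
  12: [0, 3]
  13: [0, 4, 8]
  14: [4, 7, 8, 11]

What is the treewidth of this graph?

A width-3 tree decomposition is:
Bags: B1 = {2, 4, 7, 10}  B2 = {2, 4, 7, 14}  B3 = {2, 4, 11, 14}  B4 = {4, 11, 13, 14}  B5 = {8, 11, 13, 14}  B6 = {6, 8, 11, 13}  B7 = {0, 6, 8, 13}  B8 = {0, 1, 6, 8}  B9 = {0, 1, 6, 9}  B10 = {0, 1, 9, 12}  B11 = {1, 3, 9, 12}  B12 = {3, 5, 9, 12}
Tree: B1–B2, B2–B3, B3–B4, B4–B5, B5–B6, B6–B7, B7–B8, B8–B9, B9–B10, B10–B11, B11–B12
Every bag has size at most 4, so the width is 4 − 1 = 3 and tw(G) ≤ 3. For the lower bound: the 4 vertex sets {2,7,10}, {4}, {14}, {6,8,11,13} are disjoint, each induces a connected subgraph, and every pair is joined by at least one edge of G. Contracting each set to a single vertex therefore yields K_{4} as a minor, and since treewidth is minor-monotone, tw(G) ≥ tw(K_{4}) = 3. Hence tw(G) = 3 exactly.

3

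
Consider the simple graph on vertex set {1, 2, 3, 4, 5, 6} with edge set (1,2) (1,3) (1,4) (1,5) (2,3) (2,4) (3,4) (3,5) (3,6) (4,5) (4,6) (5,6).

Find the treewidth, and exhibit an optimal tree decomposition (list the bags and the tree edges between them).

Every bag has size at most 4, so the width is 4 − 1 = 3 and tw(G) ≤ 3. For the lower bound, the 4 vertices {1, 2, 3, 4} are pairwise adjacent, and any tree decomposition puts a clique entirely inside one bag — forcing width ≥ 3. The upper and lower bounds meet at 3, so that is the treewidth.

Treewidth 3.
Bags: B1 = {1, 3, 4, 5}  B2 = {3, 4, 5, 6}  B3 = {1, 2, 3, 4}
Tree: B1–B2, B1–B3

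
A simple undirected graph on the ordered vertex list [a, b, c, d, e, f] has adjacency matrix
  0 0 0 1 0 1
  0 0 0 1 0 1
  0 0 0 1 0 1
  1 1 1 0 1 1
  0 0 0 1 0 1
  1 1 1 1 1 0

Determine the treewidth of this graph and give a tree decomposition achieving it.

Every bag has size at most 3, so the width is 3 − 1 = 2 and tw(G) ≤ 2. On the other hand G contains the 3-clique {d, e, f}. A clique must lie in a single bag of any decomposition, so no decomposition can have width below 2. The upper and lower bounds meet at 2, so that is the treewidth.

Treewidth 2.
Bags: B1 = {b, d, f}  B2 = {c, d, f}  B3 = {d, e, f}  B4 = {a, d, f}
Tree: B1–B2, B2–B3, B1–B4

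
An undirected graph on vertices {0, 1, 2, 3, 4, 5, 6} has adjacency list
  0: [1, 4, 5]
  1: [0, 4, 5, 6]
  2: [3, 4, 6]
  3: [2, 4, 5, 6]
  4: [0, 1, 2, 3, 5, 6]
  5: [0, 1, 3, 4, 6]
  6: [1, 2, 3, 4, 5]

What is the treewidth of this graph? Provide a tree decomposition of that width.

Treewidth 3.
One optimal decomposition is:
Bags: B1 = {1, 4, 5, 6}  B2 = {0, 1, 4, 5}  B3 = {3, 4, 5, 6}  B4 = {2, 3, 4, 6}
Tree: B1–B2, B1–B3, B3–B4

The largest bag has 4 vertices, giving width 3; this decomposition certifies tw(G) ≤ 3. On the other hand G contains the 4-clique {2, 3, 4, 6}. A clique must lie in a single bag of any decomposition, so no decomposition can have width below 3. Therefore the treewidth is 3.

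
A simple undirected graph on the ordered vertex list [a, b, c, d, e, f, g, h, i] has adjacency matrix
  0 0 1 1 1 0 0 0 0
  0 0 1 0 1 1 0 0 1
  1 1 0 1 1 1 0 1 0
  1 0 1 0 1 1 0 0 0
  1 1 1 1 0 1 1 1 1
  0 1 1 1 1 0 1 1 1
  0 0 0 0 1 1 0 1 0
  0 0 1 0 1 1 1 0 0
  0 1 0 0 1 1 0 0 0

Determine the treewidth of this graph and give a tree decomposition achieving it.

Each bag holds 4 vertices, so the decomposition has width 3, which upper-bounds the treewidth. Conversely, {a, c, d, e} is a clique of size 4, and the vertices of any clique must share a bag in every tree decomposition; so some bag has ≥ 4 vertices and tw(G) ≥ 3. Combining the bounds, tw(G) = 3.

Treewidth 3.
One such decomposition:
Bags: B1 = {e, f, g, h}  B2 = {c, e, f, h}  B3 = {b, c, e, f}  B4 = {b, e, f, i}  B5 = {c, d, e, f}  B6 = {a, c, d, e}
Tree: B1–B2, B2–B3, B3–B4, B3–B5, B5–B6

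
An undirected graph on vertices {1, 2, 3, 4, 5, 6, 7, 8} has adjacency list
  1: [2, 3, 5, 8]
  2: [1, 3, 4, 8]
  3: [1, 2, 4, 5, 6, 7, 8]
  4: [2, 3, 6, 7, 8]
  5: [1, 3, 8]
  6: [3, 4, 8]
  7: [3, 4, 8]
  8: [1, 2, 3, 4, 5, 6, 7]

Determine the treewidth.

3

A width-3 tree decomposition is:
Bags: B1 = {3, 4, 6, 8}  B2 = {2, 3, 4, 8}  B3 = {1, 2, 3, 8}  B4 = {1, 3, 5, 8}  B5 = {3, 4, 7, 8}
Tree: B1–B2, B2–B3, B3–B4, B2–B5
Each bag holds 4 vertices, so the decomposition has width 3, which upper-bounds the treewidth. On the other hand G contains the 4-clique {1, 2, 3, 8}. A clique must lie in a single bag of any decomposition, so no decomposition can have width below 3. Combining the bounds, tw(G) = 3.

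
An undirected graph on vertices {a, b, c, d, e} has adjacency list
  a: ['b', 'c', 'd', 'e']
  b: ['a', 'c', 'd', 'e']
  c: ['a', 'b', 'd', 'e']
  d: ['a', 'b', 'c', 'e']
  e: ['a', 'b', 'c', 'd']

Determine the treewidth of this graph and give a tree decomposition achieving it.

Treewidth 4.
Bags: B1 = {a, b, c, d, e}
Tree: (single bag)

A single bag containing all 5 vertices is trivially a valid decomposition of width 4. Conversely, {a, b, c, d, e} is a clique of size 5, and the vertices of any clique must share a bag in every tree decomposition; so some bag has ≥ 5 vertices and tw(G) ≥ 4. Combining the bounds, tw(G) = 4.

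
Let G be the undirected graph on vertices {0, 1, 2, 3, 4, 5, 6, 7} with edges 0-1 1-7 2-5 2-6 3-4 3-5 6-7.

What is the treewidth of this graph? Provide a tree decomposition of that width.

Treewidth 1.
Bags: B1 = {0, 1}  B2 = {1, 7}  B3 = {6, 7}  B4 = {2, 6}  B5 = {2, 5}  B6 = {3, 5}  B7 = {3, 4}
Tree: B1–B2, B2–B3, B3–B4, B4–B5, B5–B6, B6–B7

Each bag holds 2 vertices, so the decomposition has width 1, which upper-bounds the treewidth. Any graph with an edge has treewidth ≥ 1, and G has the edge 0–1. Hence tw(G) = 1 exactly.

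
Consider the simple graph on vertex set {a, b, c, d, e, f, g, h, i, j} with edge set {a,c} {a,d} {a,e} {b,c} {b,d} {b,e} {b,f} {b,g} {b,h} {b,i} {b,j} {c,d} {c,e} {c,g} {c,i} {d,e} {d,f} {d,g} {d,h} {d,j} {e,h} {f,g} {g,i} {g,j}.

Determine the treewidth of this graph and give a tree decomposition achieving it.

Each bag holds 4 vertices, so the decomposition has width 3, which upper-bounds the treewidth. For the lower bound, the 4 vertices {a, c, d, e} are pairwise adjacent, and any tree decomposition puts a clique entirely inside one bag — forcing width ≥ 3. Hence tw(G) = 3 exactly.

Treewidth 3.
One optimal decomposition is:
Bags: B1 = {b, c, d, e}  B2 = {b, c, d, g}  B3 = {b, c, g, i}  B4 = {b, d, f, g}  B5 = {b, d, g, j}  B6 = {b, d, e, h}  B7 = {a, c, d, e}
Tree: B1–B2, B2–B3, B2–B4, B4–B5, B1–B6, B1–B7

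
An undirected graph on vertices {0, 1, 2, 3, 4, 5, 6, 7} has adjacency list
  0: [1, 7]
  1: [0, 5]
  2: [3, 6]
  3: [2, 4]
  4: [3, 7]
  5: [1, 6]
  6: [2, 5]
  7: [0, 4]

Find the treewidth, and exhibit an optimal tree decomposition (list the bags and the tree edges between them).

Treewidth 2.
Bags: B1 = {2, 3, 6}  B2 = {3, 5, 6}  B3 = {1, 3, 5}  B4 = {0, 1, 3}  B5 = {0, 3, 7}  B6 = {3, 4, 7}
Tree: B1–B2, B2–B3, B3–B4, B4–B5, B5–B6

Each bag holds 3 vertices, so the decomposition has width 2, which upper-bounds the treewidth. Since 3–2–6–5–1–0–7–4–3 is a cycle in G, G is not acyclic. Forests are exactly the graphs of treewidth ≤ 1, so tw(G) ≥ 2. Therefore the treewidth is 2.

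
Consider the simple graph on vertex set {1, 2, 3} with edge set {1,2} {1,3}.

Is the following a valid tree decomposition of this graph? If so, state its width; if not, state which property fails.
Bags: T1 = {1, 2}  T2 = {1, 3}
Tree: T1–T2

Yes; width 1.

Vertex coverage: the bags together contain {1, 2, 3}, the full vertex set. Edge coverage: each edge of G has both endpoints in at least one bag. Running intersection: for every vertex, the bags containing it form a connected subtree. All three properties hold, so this is a valid tree decomposition of width max|bag| − 1 = 1, and hence tw(G) ≤ 1.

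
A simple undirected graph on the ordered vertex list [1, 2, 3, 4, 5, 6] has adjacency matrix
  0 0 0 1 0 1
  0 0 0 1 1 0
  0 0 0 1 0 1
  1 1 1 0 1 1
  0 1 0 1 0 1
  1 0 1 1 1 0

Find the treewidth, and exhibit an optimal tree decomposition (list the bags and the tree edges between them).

Treewidth 2.
One optimal decomposition is:
Bags: B1 = {1, 4, 6}  B2 = {4, 5, 6}  B3 = {2, 4, 5}  B4 = {3, 4, 6}
Tree: B1–B2, B2–B3, B1–B4

Each bag holds 3 vertices, so the decomposition has width 2, which upper-bounds the treewidth. For the lower bound, the 3 vertices {2, 4, 5} are pairwise adjacent, and any tree decomposition puts a clique entirely inside one bag — forcing width ≥ 2. Hence tw(G) = 2 exactly.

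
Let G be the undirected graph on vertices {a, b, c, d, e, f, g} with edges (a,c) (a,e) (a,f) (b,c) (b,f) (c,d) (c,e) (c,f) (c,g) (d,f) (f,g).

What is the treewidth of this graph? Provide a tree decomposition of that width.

Every bag has size at most 3, so the width is 3 − 1 = 2 and tw(G) ≤ 2. On the other hand G contains the 3-clique {a, c, e}. A clique must lie in a single bag of any decomposition, so no decomposition can have width below 2. The upper and lower bounds meet at 2, so that is the treewidth.

Treewidth 2.
One optimal decomposition is:
Bags: B1 = {a, c, f}  B2 = {c, f, g}  B3 = {a, c, e}  B4 = {b, c, f}  B5 = {c, d, f}
Tree: B1–B2, B1–B3, B1–B4, B1–B5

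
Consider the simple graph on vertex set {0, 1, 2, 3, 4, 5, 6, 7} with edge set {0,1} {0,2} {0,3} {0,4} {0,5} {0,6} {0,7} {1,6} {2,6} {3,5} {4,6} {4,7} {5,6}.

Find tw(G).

A width-2 tree decomposition is:
Bags: B1 = {0, 4, 6}  B2 = {0, 1, 6}  B3 = {0, 5, 6}  B4 = {0, 4, 7}  B5 = {0, 2, 6}  B6 = {0, 3, 5}
Tree: B1–B2, B2–B3, B1–B4, B1–B5, B3–B6
Each bag holds 3 vertices, so the decomposition has width 2, which upper-bounds the treewidth. On the other hand G contains the 3-clique {0, 3, 5}. A clique must lie in a single bag of any decomposition, so no decomposition can have width below 2. The upper and lower bounds meet at 2, so that is the treewidth.

2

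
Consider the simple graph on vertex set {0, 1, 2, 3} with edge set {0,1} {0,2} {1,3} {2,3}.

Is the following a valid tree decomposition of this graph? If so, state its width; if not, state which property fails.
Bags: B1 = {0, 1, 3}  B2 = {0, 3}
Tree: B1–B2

A tree decomposition must satisfy three properties: every vertex lies in some bag; for every edge, both endpoints lie together in some bag; and for every vertex, the bags containing it form a connected subtree. Here vertex 2 appears in no bag, so the decomposition is invalid.

No — vertex 2 appears in no bag.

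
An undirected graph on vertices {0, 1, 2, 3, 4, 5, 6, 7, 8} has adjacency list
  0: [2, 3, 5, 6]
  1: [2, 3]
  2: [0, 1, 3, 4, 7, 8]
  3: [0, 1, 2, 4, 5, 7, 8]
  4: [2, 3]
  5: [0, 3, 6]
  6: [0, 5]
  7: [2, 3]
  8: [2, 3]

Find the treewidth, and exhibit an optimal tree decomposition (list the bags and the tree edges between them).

Treewidth 2.
Bags: B1 = {2, 3, 7}  B2 = {0, 2, 3}  B3 = {2, 3, 4}  B4 = {1, 2, 3}  B5 = {2, 3, 8}  B6 = {0, 3, 5}  B7 = {0, 5, 6}
Tree: B1–B2, B2–B3, B1–B4, B2–B5, B2–B6, B6–B7

The largest bag has 3 vertices, giving width 2; this decomposition certifies tw(G) ≤ 2. For the lower bound, the 3 vertices {0, 2, 3} are pairwise adjacent, and any tree decomposition puts a clique entirely inside one bag — forcing width ≥ 2. Therefore the treewidth is 2.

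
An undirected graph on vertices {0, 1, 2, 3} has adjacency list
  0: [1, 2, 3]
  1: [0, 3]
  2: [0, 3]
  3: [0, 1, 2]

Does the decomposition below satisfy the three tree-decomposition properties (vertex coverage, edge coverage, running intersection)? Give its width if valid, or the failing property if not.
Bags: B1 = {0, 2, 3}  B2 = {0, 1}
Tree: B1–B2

A tree decomposition must satisfy three properties: every vertex lies in some bag; for every edge, both endpoints lie together in some bag; and for every vertex, the bags containing it form a connected subtree. Here edge (3,1) lies in no bag, so the decomposition is invalid.

No — edge (3,1) lies in no bag.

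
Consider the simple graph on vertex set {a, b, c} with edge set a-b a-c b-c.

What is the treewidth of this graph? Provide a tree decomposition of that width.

Treewidth 2.
Bags: B1 = {a, b, c}
Tree: (single bag)

With just one bag of size 3, the width is 3 − 1 = 2, so tw(G) ≤ 2. Conversely, {a, b, c} is a clique of size 3, and the vertices of any clique must share a bag in every tree decomposition; so some bag has ≥ 3 vertices and tw(G) ≥ 2. Combining the bounds, tw(G) = 2.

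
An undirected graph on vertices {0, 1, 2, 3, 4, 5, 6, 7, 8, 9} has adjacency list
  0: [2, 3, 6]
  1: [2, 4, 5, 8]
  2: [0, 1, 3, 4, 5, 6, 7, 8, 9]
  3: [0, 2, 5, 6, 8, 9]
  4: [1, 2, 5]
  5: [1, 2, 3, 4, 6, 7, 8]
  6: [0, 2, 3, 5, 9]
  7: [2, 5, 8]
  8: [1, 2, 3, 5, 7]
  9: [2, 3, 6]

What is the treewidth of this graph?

3

A width-3 tree decomposition is:
Bags: B1 = {2, 3, 5, 8}  B2 = {1, 2, 5, 8}  B3 = {2, 3, 5, 6}  B4 = {2, 5, 7, 8}  B5 = {2, 3, 6, 9}  B6 = {0, 2, 3, 6}  B7 = {1, 2, 4, 5}
Tree: B1–B2, B1–B3, B1–B4, B3–B5, B5–B6, B2–B7
The largest bag has 4 vertices, giving width 3; this decomposition certifies tw(G) ≤ 3. Conversely, {0, 2, 3, 6} is a clique of size 4, and the vertices of any clique must share a bag in every tree decomposition; so some bag has ≥ 4 vertices and tw(G) ≥ 3. The upper and lower bounds meet at 3, so that is the treewidth.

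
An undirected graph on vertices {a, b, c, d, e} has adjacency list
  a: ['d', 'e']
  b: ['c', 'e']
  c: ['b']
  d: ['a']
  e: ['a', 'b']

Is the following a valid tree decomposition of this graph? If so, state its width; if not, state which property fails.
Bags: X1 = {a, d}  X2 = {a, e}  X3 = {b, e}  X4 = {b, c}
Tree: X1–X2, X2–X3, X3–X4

Checking the three conditions: (i) the bags cover all of {a, b, c, d, e}; (ii) for each edge, some bag contains both endpoints; (iii) the bags containing any fixed vertex form a subtree. All hold, so the decomposition is valid with width 2 − 1 = 1.

Yes; width 1.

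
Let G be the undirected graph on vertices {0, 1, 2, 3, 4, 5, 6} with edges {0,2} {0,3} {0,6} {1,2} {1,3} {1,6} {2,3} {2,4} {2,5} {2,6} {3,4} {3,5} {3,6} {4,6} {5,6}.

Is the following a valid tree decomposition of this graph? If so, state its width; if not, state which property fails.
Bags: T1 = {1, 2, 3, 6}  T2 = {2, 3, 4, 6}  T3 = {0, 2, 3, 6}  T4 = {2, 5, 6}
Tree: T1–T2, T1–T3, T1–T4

No — edge (3,5) lies in no bag.

A tree decomposition must satisfy three properties: every vertex lies in some bag; for every edge, both endpoints lie together in some bag; and for every vertex, the bags containing it form a connected subtree. Here edge (3,5) lies in no bag, so the decomposition is invalid.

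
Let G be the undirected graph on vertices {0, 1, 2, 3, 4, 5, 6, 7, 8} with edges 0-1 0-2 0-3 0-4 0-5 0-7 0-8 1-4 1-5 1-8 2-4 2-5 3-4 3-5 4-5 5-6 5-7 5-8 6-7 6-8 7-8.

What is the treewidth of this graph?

A width-3 tree decomposition is:
Bags: B1 = {5, 6, 7, 8}  B2 = {0, 5, 7, 8}  B3 = {0, 1, 5, 8}  B4 = {0, 1, 4, 5}  B5 = {0, 2, 4, 5}  B6 = {0, 3, 4, 5}
Tree: B1–B2, B2–B3, B3–B4, B4–B5, B5–B6
Every bag has size at most 4, so the width is 4 − 1 = 3 and tw(G) ≤ 3. For the lower bound, the 4 vertices {0, 1, 5, 8} are pairwise adjacent, and any tree decomposition puts a clique entirely inside one bag — forcing width ≥ 3. Combining the bounds, tw(G) = 3.

3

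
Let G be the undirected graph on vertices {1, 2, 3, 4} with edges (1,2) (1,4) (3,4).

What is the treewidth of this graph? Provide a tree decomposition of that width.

Treewidth 1.
Bags: B1 = {3, 4}  B2 = {1, 4}  B3 = {1, 2}
Tree: B1–B2, B2–B3

Each bag holds 2 vertices, so the decomposition has width 1, which upper-bounds the treewidth. Since G has at least one edge (e.g. 3–4), it is not an edgeless graph, so tw(G) ≥ 1. Therefore the treewidth is 1.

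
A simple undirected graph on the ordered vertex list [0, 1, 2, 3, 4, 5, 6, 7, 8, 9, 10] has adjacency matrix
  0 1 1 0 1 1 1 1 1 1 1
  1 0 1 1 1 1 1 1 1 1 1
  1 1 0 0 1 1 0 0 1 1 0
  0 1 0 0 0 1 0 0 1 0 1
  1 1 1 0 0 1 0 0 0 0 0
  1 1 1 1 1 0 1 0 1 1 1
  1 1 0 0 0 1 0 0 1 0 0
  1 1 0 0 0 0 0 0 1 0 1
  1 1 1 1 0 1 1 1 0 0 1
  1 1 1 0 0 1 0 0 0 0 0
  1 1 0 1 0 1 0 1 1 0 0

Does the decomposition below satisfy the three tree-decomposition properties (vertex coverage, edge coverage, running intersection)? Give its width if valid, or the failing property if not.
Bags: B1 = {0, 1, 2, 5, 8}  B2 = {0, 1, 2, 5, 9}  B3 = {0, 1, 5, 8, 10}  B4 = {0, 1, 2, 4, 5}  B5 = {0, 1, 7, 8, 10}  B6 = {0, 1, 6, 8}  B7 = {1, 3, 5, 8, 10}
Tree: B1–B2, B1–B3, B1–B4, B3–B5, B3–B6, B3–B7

No — edge (5,6) lies in no bag.

A tree decomposition must satisfy three properties: every vertex lies in some bag; for every edge, both endpoints lie together in some bag; and for every vertex, the bags containing it form a connected subtree. Here edge (5,6) lies in no bag, so the decomposition is invalid.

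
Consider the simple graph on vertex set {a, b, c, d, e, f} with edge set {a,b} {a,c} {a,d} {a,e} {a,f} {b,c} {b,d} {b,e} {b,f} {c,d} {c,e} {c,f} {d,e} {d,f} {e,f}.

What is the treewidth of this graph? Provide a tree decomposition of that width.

Treewidth 5.
One such decomposition:
Bags: B1 = {a, b, c, d, e, f}
Tree: (single bag)

A single bag containing all 6 vertices is trivially a valid decomposition of width 5. For the lower bound, the 6 vertices {a, b, c, d, e, f} are pairwise adjacent, and any tree decomposition puts a clique entirely inside one bag — forcing width ≥ 5. Hence tw(G) = 5 exactly.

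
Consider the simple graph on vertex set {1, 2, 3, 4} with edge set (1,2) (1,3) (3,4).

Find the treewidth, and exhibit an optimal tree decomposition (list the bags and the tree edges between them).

Treewidth 1.
Bags: B1 = {3, 4}  B2 = {1, 3}  B3 = {1, 2}
Tree: B1–B2, B2–B3

Each bag holds 2 vertices, so the decomposition has width 1, which upper-bounds the treewidth. Since G has at least one edge (e.g. 3–4), it is not an edgeless graph, so tw(G) ≥ 1. Combining the bounds, tw(G) = 1.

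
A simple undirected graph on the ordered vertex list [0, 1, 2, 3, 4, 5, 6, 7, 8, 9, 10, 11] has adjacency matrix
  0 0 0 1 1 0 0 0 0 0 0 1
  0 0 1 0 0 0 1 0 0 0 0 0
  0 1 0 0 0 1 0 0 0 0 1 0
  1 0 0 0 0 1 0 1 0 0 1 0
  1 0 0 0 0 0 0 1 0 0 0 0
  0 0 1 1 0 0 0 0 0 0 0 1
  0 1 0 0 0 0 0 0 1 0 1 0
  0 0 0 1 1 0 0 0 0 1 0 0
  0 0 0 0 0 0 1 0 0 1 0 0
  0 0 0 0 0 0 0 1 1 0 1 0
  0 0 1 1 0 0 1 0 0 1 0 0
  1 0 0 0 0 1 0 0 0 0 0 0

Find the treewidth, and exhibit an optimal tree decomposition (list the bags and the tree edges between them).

Each bag holds 4 vertices, so the decomposition has width 3, which upper-bounds the treewidth. For the lower bound: the 4 vertex sets {0,4,11}, {7}, {3}, {2,5,9,10} are disjoint, each induces a connected subgraph, and every pair is joined by at least one edge of G. Contracting each set to a single vertex therefore yields K_{4} as a minor, and since treewidth is minor-monotone, tw(G) ≥ tw(K_{4}) = 3. The upper and lower bounds meet at 3, so that is the treewidth.

Treewidth 3.
Bags: B1 = {0, 4, 7, 11}  B2 = {0, 3, 7, 11}  B3 = {3, 5, 7, 11}  B4 = {3, 5, 7, 9}  B5 = {3, 5, 9, 10}  B6 = {2, 5, 9, 10}  B7 = {2, 8, 9, 10}  B8 = {2, 6, 8, 10}  B9 = {1, 2, 6, 8}
Tree: B1–B2, B2–B3, B3–B4, B4–B5, B5–B6, B6–B7, B7–B8, B8–B9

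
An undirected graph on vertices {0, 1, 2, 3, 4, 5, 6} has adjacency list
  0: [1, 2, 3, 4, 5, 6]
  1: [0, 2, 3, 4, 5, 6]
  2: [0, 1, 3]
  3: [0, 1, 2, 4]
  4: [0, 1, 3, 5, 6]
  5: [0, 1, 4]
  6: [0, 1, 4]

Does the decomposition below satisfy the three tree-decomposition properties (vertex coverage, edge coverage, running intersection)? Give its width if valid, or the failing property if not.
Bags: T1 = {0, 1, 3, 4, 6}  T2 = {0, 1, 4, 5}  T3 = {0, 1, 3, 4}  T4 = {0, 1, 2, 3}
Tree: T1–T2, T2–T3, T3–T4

A tree decomposition must satisfy three properties: every vertex lies in some bag; for every edge, both endpoints lie together in some bag; and for every vertex, the bags containing it form a connected subtree. Here bags containing vertex 3 are not connected in the tree, so the decomposition is invalid.

No — bags containing vertex 3 are not connected in the tree.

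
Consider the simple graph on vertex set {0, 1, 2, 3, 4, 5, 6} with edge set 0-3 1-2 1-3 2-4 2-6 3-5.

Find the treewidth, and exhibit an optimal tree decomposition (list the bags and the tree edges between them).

Treewidth 1.
One such decomposition:
Bags: B1 = {2, 4}  B2 = {1, 2}  B3 = {1, 3}  B4 = {0, 3}  B5 = {2, 6}  B6 = {3, 5}
Tree: B1–B2, B2–B3, B3–B4, B2–B5, B4–B6

Every bag has size at most 2, so the width is 2 − 1 = 1 and tw(G) ≤ 1. Any graph with an edge has treewidth ≥ 1, and G has the edge 4–2. Hence tw(G) = 1 exactly.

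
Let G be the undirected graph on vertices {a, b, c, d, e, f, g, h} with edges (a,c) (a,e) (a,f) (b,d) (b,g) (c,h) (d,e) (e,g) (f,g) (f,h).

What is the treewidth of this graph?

2

A width-2 tree decomposition is:
Bags: B1 = {c, f, h}  B2 = {a, c, f}  B3 = {a, f, g}  B4 = {a, e, g}  B5 = {b, e, g}  B6 = {b, d, e}
Tree: B1–B2, B2–B3, B3–B4, B4–B5, B5–B6
Every bag has size at most 3, so the width is 3 − 1 = 2 and tw(G) ≤ 2. Since h–c–a–f–h is a cycle in G, G is not acyclic. Forests are exactly the graphs of treewidth ≤ 1, so tw(G) ≥ 2. The upper and lower bounds meet at 2, so that is the treewidth.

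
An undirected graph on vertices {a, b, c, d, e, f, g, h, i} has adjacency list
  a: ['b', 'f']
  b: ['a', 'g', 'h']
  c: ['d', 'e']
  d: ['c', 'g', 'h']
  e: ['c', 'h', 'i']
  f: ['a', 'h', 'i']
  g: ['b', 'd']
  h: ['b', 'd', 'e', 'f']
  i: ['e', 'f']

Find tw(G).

A width-3 tree decomposition is:
Bags: B1 = {a, b, f, i}  B2 = {b, f, h, i}  B3 = {b, e, h, i}  B4 = {b, e, g, h}  B5 = {d, e, g, h}  B6 = {c, d, e, g}
Tree: B1–B2, B2–B3, B3–B4, B4–B5, B5–B6
Every bag has size at most 4, so the width is 4 − 1 = 3 and tw(G) ≤ 3. For the lower bound: the 4 vertex sets {a,f,i}, {b}, {h}, {c,d,e,g} are disjoint, each induces a connected subgraph, and every pair is joined by at least one edge of G. Contracting each set to a single vertex therefore yields K_{4} as a minor, and since treewidth is minor-monotone, tw(G) ≥ tw(K_{4}) = 3. Combining the bounds, tw(G) = 3.

3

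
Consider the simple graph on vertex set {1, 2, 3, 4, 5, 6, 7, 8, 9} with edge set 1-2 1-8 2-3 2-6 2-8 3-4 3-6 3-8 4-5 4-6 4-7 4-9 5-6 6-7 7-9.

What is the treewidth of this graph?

A width-2 tree decomposition is:
Bags: B1 = {4, 7, 9}  B2 = {4, 6, 7}  B3 = {3, 4, 6}  B4 = {2, 3, 6}  B5 = {4, 5, 6}  B6 = {2, 3, 8}  B7 = {1, 2, 8}
Tree: B1–B2, B2–B3, B3–B4, B2–B5, B4–B6, B6–B7
Each bag holds 3 vertices, so the decomposition has width 2, which upper-bounds the treewidth. On the other hand G contains the 3-clique {1, 2, 8}. A clique must lie in a single bag of any decomposition, so no decomposition can have width below 2. Combining the bounds, tw(G) = 2.

2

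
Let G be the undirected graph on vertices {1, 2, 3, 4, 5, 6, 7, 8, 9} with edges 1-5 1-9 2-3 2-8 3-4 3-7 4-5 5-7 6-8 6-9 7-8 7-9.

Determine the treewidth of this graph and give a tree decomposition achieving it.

Treewidth 3.
One such decomposition:
Bags: B1 = {2, 3, 6, 8}  B2 = {3, 6, 7, 8}  B3 = {3, 6, 7, 9}  B4 = {3, 4, 7, 9}  B5 = {4, 5, 7, 9}  B6 = {1, 4, 5, 9}
Tree: B1–B2, B2–B3, B3–B4, B4–B5, B5–B6

Every bag has size at most 4, so the width is 4 − 1 = 3 and tw(G) ≤ 3. For the lower bound: the 4 vertex sets {2,6,8}, {3}, {7}, {1,4,5,9} are disjoint, each induces a connected subgraph, and every pair is joined by at least one edge of G. Contracting each set to a single vertex therefore yields K_{4} as a minor, and since treewidth is minor-monotone, tw(G) ≥ tw(K_{4}) = 3. Therefore the treewidth is 3.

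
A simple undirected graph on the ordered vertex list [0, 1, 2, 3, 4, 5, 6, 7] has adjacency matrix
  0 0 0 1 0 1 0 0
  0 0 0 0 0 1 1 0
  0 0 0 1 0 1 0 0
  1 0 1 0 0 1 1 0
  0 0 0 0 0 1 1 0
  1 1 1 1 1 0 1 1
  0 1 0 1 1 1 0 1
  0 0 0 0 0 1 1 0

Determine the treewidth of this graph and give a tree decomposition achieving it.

Treewidth 2.
One such decomposition:
Bags: B1 = {5, 6, 7}  B2 = {4, 5, 6}  B3 = {3, 5, 6}  B4 = {0, 3, 5}  B5 = {1, 5, 6}  B6 = {2, 3, 5}
Tree: B1–B2, B1–B3, B3–B4, B3–B5, B3–B6

Every bag has size at most 3, so the width is 3 − 1 = 2 and tw(G) ≤ 2. For the lower bound, the 3 vertices {0, 3, 5} are pairwise adjacent, and any tree decomposition puts a clique entirely inside one bag — forcing width ≥ 2. Hence tw(G) = 2 exactly.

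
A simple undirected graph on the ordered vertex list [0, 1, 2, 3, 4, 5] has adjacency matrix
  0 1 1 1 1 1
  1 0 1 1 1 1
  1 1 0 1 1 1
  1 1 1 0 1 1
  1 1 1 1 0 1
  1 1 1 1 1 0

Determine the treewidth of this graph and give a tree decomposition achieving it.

Treewidth 5.
Bags: B1 = {0, 1, 2, 3, 4, 5}
Tree: (single bag)

A single bag containing all 6 vertices is trivially a valid decomposition of width 5. Conversely, {0, 1, 2, 3, 4, 5} is a clique of size 6, and the vertices of any clique must share a bag in every tree decomposition; so some bag has ≥ 6 vertices and tw(G) ≥ 5. The upper and lower bounds meet at 5, so that is the treewidth.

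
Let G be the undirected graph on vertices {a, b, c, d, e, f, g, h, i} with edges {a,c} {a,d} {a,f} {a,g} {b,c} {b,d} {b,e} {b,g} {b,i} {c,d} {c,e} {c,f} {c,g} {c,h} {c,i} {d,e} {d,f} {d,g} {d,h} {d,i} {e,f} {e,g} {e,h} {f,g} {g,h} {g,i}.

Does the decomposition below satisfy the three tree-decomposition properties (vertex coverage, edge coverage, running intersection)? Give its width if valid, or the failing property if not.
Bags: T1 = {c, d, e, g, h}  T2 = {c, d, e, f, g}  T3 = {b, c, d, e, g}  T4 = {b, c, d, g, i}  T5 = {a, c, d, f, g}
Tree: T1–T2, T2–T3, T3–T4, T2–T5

Checking the three conditions: (i) the bags cover all of {a, b, c, d, e, f, g, h, i}; (ii) for each edge, some bag contains both endpoints; (iii) the bags containing any fixed vertex form a subtree. All hold, so the decomposition is valid with width 5 − 1 = 4.

Yes; width 4.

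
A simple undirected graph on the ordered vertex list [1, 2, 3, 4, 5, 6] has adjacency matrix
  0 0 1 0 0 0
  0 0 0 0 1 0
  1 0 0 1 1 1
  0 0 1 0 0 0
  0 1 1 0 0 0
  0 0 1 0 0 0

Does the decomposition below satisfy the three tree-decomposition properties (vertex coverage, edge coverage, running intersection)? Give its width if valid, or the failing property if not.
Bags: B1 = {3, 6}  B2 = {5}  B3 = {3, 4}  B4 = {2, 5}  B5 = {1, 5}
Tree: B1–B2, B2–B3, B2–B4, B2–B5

A tree decomposition must satisfy three properties: every vertex lies in some bag; for every edge, both endpoints lie together in some bag; and for every vertex, the bags containing it form a connected subtree. Here edge (3,5) lies in no bag, so the decomposition is invalid.

No — edge (3,5) lies in no bag.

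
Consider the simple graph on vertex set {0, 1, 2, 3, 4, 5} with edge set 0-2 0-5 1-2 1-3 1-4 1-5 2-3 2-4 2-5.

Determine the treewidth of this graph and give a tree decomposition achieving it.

Each bag holds 3 vertices, so the decomposition has width 2, which upper-bounds the treewidth. On the other hand G contains the 3-clique {0, 2, 5}. A clique must lie in a single bag of any decomposition, so no decomposition can have width below 2. Therefore the treewidth is 2.

Treewidth 2.
One optimal decomposition is:
Bags: B1 = {0, 2, 5}  B2 = {1, 2, 5}  B3 = {1, 2, 4}  B4 = {1, 2, 3}
Tree: B1–B2, B2–B3, B3–B4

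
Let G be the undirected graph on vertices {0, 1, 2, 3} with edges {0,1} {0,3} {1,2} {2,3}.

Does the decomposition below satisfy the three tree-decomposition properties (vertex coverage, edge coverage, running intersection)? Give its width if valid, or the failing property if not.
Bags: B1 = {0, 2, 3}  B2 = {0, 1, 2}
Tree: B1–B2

Checking the three conditions: (i) the bags cover all of {0, 1, 2, 3}; (ii) for each edge, some bag contains both endpoints; (iii) the bags containing any fixed vertex form a subtree. All hold, so the decomposition is valid with width 3 − 1 = 2.

Yes; width 2.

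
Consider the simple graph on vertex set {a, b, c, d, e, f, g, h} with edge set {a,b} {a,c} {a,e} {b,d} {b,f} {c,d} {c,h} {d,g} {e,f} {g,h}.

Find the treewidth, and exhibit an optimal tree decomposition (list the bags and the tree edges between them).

Each bag holds 3 vertices, so the decomposition has width 2, which upper-bounds the treewidth. The edges f–e–a–b–f form a cycle, so G is not a tree and its treewidth is at least 2. The upper and lower bounds meet at 2, so that is the treewidth.

Treewidth 2.
Bags: B1 = {b, e, f}  B2 = {a, b, e}  B3 = {a, b, d}  B4 = {a, c, d}  B5 = {c, d, g}  B6 = {c, g, h}
Tree: B1–B2, B2–B3, B3–B4, B4–B5, B5–B6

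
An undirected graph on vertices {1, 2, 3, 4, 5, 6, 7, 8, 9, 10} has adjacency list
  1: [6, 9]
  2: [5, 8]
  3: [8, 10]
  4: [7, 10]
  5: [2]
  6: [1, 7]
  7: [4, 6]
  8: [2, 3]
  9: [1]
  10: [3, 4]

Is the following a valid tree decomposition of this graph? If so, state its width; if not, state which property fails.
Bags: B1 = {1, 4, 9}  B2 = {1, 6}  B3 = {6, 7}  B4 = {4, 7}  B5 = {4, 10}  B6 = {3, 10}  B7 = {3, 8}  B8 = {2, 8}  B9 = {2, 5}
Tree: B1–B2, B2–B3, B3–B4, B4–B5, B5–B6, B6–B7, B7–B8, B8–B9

A tree decomposition must satisfy three properties: every vertex lies in some bag; for every edge, both endpoints lie together in some bag; and for every vertex, the bags containing it form a connected subtree. Here bags containing vertex 4 are not connected in the tree, so the decomposition is invalid.

No — bags containing vertex 4 are not connected in the tree.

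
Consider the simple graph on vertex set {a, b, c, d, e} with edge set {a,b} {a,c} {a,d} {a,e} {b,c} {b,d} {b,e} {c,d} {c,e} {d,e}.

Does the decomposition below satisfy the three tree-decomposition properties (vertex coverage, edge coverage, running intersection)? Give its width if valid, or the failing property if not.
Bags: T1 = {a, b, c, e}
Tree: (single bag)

A tree decomposition must satisfy three properties: every vertex lies in some bag; for every edge, both endpoints lie together in some bag; and for every vertex, the bags containing it form a connected subtree. Here vertex d appears in no bag, so the decomposition is invalid.

No — vertex d appears in no bag.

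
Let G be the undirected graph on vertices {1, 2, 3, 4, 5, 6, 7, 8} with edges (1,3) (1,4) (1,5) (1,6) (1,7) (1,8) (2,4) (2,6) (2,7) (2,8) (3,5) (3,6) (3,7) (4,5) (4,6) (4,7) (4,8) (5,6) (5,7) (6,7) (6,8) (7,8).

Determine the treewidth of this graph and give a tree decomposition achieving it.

Every bag has size at most 5, so the width is 5 − 1 = 4 and tw(G) ≤ 4. On the other hand G contains the 5-clique {1, 3, 5, 6, 7}. A clique must lie in a single bag of any decomposition, so no decomposition can have width below 4. The upper and lower bounds meet at 4, so that is the treewidth.

Treewidth 4.
One such decomposition:
Bags: B1 = {2, 4, 6, 7, 8}  B2 = {1, 4, 6, 7, 8}  B3 = {1, 4, 5, 6, 7}  B4 = {1, 3, 5, 6, 7}
Tree: B1–B2, B2–B3, B3–B4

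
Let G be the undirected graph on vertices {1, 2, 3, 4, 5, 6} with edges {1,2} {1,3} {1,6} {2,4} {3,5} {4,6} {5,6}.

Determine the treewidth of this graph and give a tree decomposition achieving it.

Every bag has size at most 3, so the width is 3 − 1 = 2 and tw(G) ≤ 2. The edges 2–4–6–1–2 form a cycle, so G is not a tree and its treewidth is at least 2. Combining the bounds, tw(G) = 2.

Treewidth 2.
One optimal decomposition is:
Bags: B1 = {1, 2, 4}  B2 = {1, 4, 6}  B3 = {1, 3, 6}  B4 = {3, 5, 6}
Tree: B1–B2, B2–B3, B3–B4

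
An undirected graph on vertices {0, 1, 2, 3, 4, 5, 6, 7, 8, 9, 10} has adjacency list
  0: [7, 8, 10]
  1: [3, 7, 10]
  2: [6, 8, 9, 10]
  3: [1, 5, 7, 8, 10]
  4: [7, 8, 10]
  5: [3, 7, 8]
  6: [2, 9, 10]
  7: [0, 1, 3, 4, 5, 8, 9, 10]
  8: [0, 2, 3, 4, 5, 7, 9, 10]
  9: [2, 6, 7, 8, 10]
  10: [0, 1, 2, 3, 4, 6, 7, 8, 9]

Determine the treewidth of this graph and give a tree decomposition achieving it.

Treewidth 3.
One such decomposition:
Bags: B1 = {2, 8, 9, 10}  B2 = {7, 8, 9, 10}  B3 = {0, 7, 8, 10}  B4 = {4, 7, 8, 10}  B5 = {3, 7, 8, 10}  B6 = {3, 5, 7, 8}  B7 = {2, 6, 9, 10}  B8 = {1, 3, 7, 10}
Tree: B1–B2, B2–B3, B3–B4, B4–B5, B5–B6, B1–B7, B5–B8

The largest bag has 4 vertices, giving width 3; this decomposition certifies tw(G) ≤ 3. On the other hand G contains the 4-clique {2, 8, 9, 10}. A clique must lie in a single bag of any decomposition, so no decomposition can have width below 3. Therefore the treewidth is 3.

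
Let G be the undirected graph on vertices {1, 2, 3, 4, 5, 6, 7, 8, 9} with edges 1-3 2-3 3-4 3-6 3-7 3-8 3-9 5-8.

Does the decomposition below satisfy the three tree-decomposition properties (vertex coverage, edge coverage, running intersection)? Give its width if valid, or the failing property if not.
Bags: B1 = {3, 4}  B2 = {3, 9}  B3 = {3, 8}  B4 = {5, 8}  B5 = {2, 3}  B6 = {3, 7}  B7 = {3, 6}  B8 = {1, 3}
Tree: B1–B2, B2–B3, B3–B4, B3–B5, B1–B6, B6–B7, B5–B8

Vertex coverage: the bags together contain {1, 2, 3, 4, 5, 6, 7, 8, 9}, the full vertex set. Edge coverage: each edge of G has both endpoints in at least one bag. Running intersection: for every vertex, the bags containing it form a connected subtree. All three properties hold, so this is a valid tree decomposition of width max|bag| − 1 = 1, and hence tw(G) ≤ 1.

Yes; width 1.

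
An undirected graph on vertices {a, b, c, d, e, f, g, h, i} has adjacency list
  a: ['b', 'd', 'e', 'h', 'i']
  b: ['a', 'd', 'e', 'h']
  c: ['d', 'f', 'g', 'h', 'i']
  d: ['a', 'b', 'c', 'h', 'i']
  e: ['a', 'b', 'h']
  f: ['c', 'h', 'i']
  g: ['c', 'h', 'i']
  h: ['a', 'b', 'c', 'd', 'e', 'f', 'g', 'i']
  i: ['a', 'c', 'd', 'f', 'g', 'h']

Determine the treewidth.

A width-3 tree decomposition is:
Bags: B1 = {a, d, h, i}  B2 = {c, d, h, i}  B3 = {a, b, d, h}  B4 = {c, g, h, i}  B5 = {a, b, e, h}  B6 = {c, f, h, i}
Tree: B1–B2, B1–B3, B2–B4, B3–B5, B4–B6
The largest bag has 4 vertices, giving width 3; this decomposition certifies tw(G) ≤ 3. For the lower bound, the 4 vertices {a, b, e, h} are pairwise adjacent, and any tree decomposition puts a clique entirely inside one bag — forcing width ≥ 3. The upper and lower bounds meet at 3, so that is the treewidth.

3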